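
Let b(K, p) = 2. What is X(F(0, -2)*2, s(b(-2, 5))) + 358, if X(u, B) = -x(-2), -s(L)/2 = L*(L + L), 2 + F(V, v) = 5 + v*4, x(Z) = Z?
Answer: 360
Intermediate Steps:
F(V, v) = 3 + 4*v (F(V, v) = -2 + (5 + v*4) = -2 + (5 + 4*v) = 3 + 4*v)
s(L) = -4*L² (s(L) = -2*L*(L + L) = -2*L*2*L = -4*L²)
X(u, B) = 2 (X(u, B) = -1*(-2) = 2)
X(F(0, -2)*2, s(b(-2, 5))) + 358 = 2 + 358 = 360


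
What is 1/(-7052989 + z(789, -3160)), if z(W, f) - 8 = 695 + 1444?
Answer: -1/7050842 ≈ -1.4183e-7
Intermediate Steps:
z(W, f) = 2147 (z(W, f) = 8 + (695 + 1444) = 8 + 2139 = 2147)
1/(-7052989 + z(789, -3160)) = 1/(-7052989 + 2147) = 1/(-7050842) = -1/7050842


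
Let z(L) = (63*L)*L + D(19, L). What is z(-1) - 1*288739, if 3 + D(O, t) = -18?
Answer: -288697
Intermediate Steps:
D(O, t) = -21 (D(O, t) = -3 - 18 = -21)
z(L) = -21 + 63*L**2 (z(L) = (63*L)*L - 21 = 63*L**2 - 21 = -21 + 63*L**2)
z(-1) - 1*288739 = (-21 + 63*(-1)**2) - 1*288739 = (-21 + 63*1) - 288739 = (-21 + 63) - 288739 = 42 - 288739 = -288697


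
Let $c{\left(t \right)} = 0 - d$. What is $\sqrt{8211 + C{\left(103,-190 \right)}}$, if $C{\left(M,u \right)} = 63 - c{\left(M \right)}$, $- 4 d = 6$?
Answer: $\frac{\sqrt{33090}}{2} \approx 90.953$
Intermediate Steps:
$d = - \frac{3}{2}$ ($d = \left(- \frac{1}{4}\right) 6 = - \frac{3}{2} \approx -1.5$)
$c{\left(t \right)} = \frac{3}{2}$ ($c{\left(t \right)} = 0 - - \frac{3}{2} = 0 + \frac{3}{2} = \frac{3}{2}$)
$C{\left(M,u \right)} = \frac{123}{2}$ ($C{\left(M,u \right)} = 63 - \frac{3}{2} = \frac{123}{2}$)
$\sqrt{8211 + C{\left(103,-190 \right)}} = \sqrt{8211 + \frac{123}{2}} = \sqrt{\frac{16545}{2}} = \frac{\sqrt{33090}}{2}$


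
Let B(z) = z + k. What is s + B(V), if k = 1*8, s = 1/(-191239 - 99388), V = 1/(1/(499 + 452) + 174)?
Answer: 385008243402/48091502825 ≈ 8.0057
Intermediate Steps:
V = 951/165475 (V = 1/(1/951 + 174) = 1/(165475/951) = 951/165475 ≈ 0.0057471)
s = -1/290627 (s = 1/(-290627) = -1/290627 ≈ -3.4408e-6)
k = 8
B(z) = 8 + z (B(z) = z + 8 = 8 + z)
s + B(V) = -1/290627 + (8 + 951/165475) = -1/290627 + 1324751/165475 = 385008243402/48091502825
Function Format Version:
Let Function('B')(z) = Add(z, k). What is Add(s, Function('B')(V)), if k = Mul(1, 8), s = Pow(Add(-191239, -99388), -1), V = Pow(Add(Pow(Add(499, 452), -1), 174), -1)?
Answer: Rational(385008243402, 48091502825) ≈ 8.0057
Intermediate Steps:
V = Rational(951, 165475) (V = Pow(Add(Pow(951, -1), 174), -1) = Pow(Add(Rational(1, 951), 174), -1) = Pow(Rational(165475, 951), -1) = Rational(951, 165475) ≈ 0.0057471)
s = Rational(-1, 290627) (s = Pow(-290627, -1) = Rational(-1, 290627) ≈ -3.4408e-6)
k = 8
Function('B')(z) = Add(8, z) (Function('B')(z) = Add(z, 8) = Add(8, z))
Add(s, Function('B')(V)) = Add(Rational(-1, 290627), Add(8, Rational(951, 165475))) = Add(Rational(-1, 290627), Rational(1324751, 165475)) = Rational(385008243402, 48091502825)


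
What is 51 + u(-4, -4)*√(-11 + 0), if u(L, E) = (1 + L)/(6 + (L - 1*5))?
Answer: 51 + I*√11 ≈ 51.0 + 3.3166*I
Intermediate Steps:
u(L, E) = 1 (u(L, E) = (1 + L)/(6 + (L - 5)) = (1 + L)/(6 + (-5 + L)) = (1 + L)/(1 + L) = 1)
51 + u(-4, -4)*√(-11 + 0) = 51 + 1*√(-11 + 0) = 51 + 1*√(-11) = 51 + 1*(I*√11) = 51 + I*√11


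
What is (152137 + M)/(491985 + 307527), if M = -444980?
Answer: -292843/799512 ≈ -0.36628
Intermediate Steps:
(152137 + M)/(491985 + 307527) = (152137 - 444980)/(491985 + 307527) = -292843/799512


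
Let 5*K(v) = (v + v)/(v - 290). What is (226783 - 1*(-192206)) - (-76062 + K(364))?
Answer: 91584071/185 ≈ 4.9505e+5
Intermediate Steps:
K(v) = 2*v/(5*(-290 + v)) (K(v) = ((v + v)/(v - 290))/5 = ((2*v)/(-290 + v))/5 = (2*v/(-290 + v))/5 = 2*v/(5*(-290 + v)))
(226783 - 1*(-192206)) - (-76062 + K(364)) = (226783 - 1*(-192206)) - (-76062 + (2/5)*364/(-290 + 364)) = (226783 + 192206) - (-76062 + (2/5)*364/74) = 418989 - (-76062 + (2/5)*364*(1/74)) = 418989 - (-76062 + 364/185) = 418989 - 1*(-14071106/185) = 418989 + 14071106/185 = 91584071/185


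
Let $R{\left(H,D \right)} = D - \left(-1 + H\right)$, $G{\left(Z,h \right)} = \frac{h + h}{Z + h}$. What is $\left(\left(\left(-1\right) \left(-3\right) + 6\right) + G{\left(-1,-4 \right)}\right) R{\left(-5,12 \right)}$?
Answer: $\frac{954}{5} \approx 190.8$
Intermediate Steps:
$G{\left(Z,h \right)} = \frac{2 h}{Z + h}$
$R{\left(H,D \right)} = 1 + D - H$
$\left(\left(\left(-1\right) \left(-3\right) + 6\right) + G{\left(-1,-4 \right)}\right) R{\left(-5,12 \right)} = \left(\left(\left(-1\right) \left(-3\right) + 6\right) + 2 \left(-4\right) \frac{1}{-1 - 4}\right) \left(1 + 12 - -5\right) = \left(\left(3 + 6\right) + 2 \left(-4\right) \frac{1}{-5}\right) \left(1 + 12 + 5\right) = \left(9 + 2 \left(-4\right) \left(- \frac{1}{5}\right)\right) 18 = \left(9 + \frac{8}{5}\right) 18 = \frac{53}{5} \cdot 18 = \frac{954}{5}$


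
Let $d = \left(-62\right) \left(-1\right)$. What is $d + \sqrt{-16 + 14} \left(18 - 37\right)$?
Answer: $62 - 19 i \sqrt{2} \approx 62.0 - 26.87 i$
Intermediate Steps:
$d = 62$
$d + \sqrt{-16 + 14} \left(18 - 37\right) = 62 + \sqrt{-16 + 14} \left(18 - 37\right) = 62 + \sqrt{-2} \left(-19\right) = 62 + i \sqrt{2} \left(-19\right) = 62 - 19 i \sqrt{2}$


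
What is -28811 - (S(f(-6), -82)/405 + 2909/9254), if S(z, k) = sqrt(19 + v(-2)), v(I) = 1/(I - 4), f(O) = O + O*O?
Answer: -266619903/9254 - sqrt(678)/2430 ≈ -28811.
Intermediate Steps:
f(O) = O + O**2
v(I) = 1/(-4 + I)
S(z, k) = sqrt(678)/6 (S(z, k) = sqrt(19 + 1/(-4 - 2)) = sqrt(19 + 1/(-6)) = sqrt(19 - 1/6) = sqrt(113/6) = sqrt(678)/6)
-28811 - (S(f(-6), -82)/405 + 2909/9254) = -28811 - ((sqrt(678)/6)/405 + 2909/9254) = -28811 - ((sqrt(678)/6)*(1/405) + 2909*(1/9254)) = -28811 - (sqrt(678)/2430 + 2909/9254) = -28811 - (2909/9254 + sqrt(678)/2430) = -28811 + (-2909/9254 - sqrt(678)/2430) = -266619903/9254 - sqrt(678)/2430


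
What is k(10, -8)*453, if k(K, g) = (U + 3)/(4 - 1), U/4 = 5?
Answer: 3473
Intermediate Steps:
U = 20 (U = 4*5 = 20)
k(K, g) = 23/3 (k(K, g) = (20 + 3)/(4 - 1) = 23/3)
k(10, -8)*453 = (23/3)*453 = 3473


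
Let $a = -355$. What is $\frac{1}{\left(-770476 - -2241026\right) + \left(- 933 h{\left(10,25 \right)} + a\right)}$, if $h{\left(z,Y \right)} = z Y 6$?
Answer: $\frac{1}{70695} \approx 1.4145 \cdot 10^{-5}$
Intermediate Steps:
$h{\left(z,Y \right)} = 6 Y z$ ($h{\left(z,Y \right)} = Y z 6 = 6 Y z$)
$\frac{1}{\left(-770476 - -2241026\right) + \left(- 933 h{\left(10,25 \right)} + a\right)} = \frac{1}{\left(-770476 - -2241026\right) - \left(355 + 933 \cdot 6 \cdot 25 \cdot 10\right)} = \frac{1}{\left(-770476 + 2241026\right) - 1399855} = \frac{1}{1470550 - 1399855} = \frac{1}{70695}$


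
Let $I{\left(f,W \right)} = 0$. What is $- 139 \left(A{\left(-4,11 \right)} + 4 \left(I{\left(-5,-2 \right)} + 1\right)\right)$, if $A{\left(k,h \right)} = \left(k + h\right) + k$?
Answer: $-973$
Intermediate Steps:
$A{\left(k,h \right)} = h + 2 k$ ($A{\left(k,h \right)} = \left(h + k\right) + k = h + 2 k$)
$- 139 \left(A{\left(-4,11 \right)} + 4 \left(I{\left(-5,-2 \right)} + 1\right)\right) = - 139 \left(\left(11 + 2 \left(-4\right)\right) + 4 \left(0 + 1\right)\right) = - 139 \left(\left(11 - 8\right) + 4 \cdot 1\right) = - 139 \left(3 + 4\right) = \left(-139\right) 7 = -973$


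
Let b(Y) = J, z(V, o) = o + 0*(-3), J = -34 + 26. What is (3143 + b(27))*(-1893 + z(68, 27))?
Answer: -5849910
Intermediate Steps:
J = -8
z(V, o) = o (z(V, o) = o + 0 = o)
b(Y) = -8
(3143 + b(27))*(-1893 + z(68, 27)) = (3143 - 8)*(-1893 + 27) = 3135*(-1866) = -5849910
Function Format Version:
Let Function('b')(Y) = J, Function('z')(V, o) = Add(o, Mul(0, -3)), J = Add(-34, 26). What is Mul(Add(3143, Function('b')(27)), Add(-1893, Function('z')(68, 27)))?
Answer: -5849910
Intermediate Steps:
J = -8
Function('z')(V, o) = o (Function('z')(V, o) = Add(o, 0) = o)
Function('b')(Y) = -8
Mul(Add(3143, Function('b')(27)), Add(-1893, Function('z')(68, 27))) = Mul(Add(3143, -8), Add(-1893, 27)) = Mul(3135, -1866) = -5849910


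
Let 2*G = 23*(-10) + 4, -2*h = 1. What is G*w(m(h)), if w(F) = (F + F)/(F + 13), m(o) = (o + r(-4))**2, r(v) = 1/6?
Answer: -113/59 ≈ -1.9153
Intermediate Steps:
h = -1/2 (h = -1/2*1 = -1/2 ≈ -0.50000)
r(v) = 1/6
m(o) = (1/6 + o)**2 (m(o) = (o + 1/6)**2 = (1/6 + o)**2)
w(F) = 2*F/(13 + F) (w(F) = (2*F)/(13 + F) = 2*F/(13 + F))
G = -113 (G = (23*(-10) + 4)/2 = (-230 + 4)/2 = (1/2)*(-226) = -113)
G*w(m(h)) = -226*(1 + 6*(-1/2))**2/36/(13 + (1 + 6*(-1/2))**2/36) = -226*(1 - 3)**2/36/(13 + (1 - 3)**2/36) = -226*(1/36)*(-2)**2/(13 + (1/36)*(-2)**2) = -226*(1/36)*4/(13 + (1/36)*4) = -226/(9*(13 + 1/9)) = -226/(9*118/9) = -226*9/(9*118) = -113*1/59 = -113/59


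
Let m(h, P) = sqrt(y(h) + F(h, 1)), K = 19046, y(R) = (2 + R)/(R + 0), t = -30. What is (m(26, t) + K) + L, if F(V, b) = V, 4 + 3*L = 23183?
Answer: 80317/3 + 4*sqrt(286)/13 ≈ 26778.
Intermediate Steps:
L = 23179/3 (L = -4/3 + (1/3)*23183 = -4/3 + 23183/3 = 23179/3 ≈ 7726.3)
y(R) = (2 + R)/R
m(h, P) = sqrt(h + (2 + h)/h) (m(h, P) = sqrt((2 + h)/h + h) = sqrt(h + (2 + h)/h))
(m(26, t) + K) + L = (sqrt(1 + 26 + 2/26) + 19046) + 23179/3 = (sqrt(1 + 26 + 2*(1/26)) + 19046) + 23179/3 = (sqrt(1 + 26 + 1/13) + 19046) + 23179/3 = (sqrt(352/13) + 19046) + 23179/3 = (4*sqrt(286)/13 + 19046) + 23179/3 = (19046 + 4*sqrt(286)/13) + 23179/3 = 80317/3 + 4*sqrt(286)/13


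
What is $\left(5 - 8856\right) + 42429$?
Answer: $33578$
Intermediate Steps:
$\left(5 - 8856\right) + 42429 = -8851 + 42429 = 33578$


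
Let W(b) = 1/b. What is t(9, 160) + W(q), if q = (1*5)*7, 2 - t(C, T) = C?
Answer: -244/35 ≈ -6.9714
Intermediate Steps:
t(C, T) = 2 - C
q = 35 (q = 5*7 = 35)
t(9, 160) + W(q) = (2 - 1*9) + 1/35 = (2 - 9) + 1/35 = -7 + 1/35 = -244/35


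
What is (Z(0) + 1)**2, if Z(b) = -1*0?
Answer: 1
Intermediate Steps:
Z(b) = 0
(Z(0) + 1)**2 = (0 + 1)**2 = 1**2 = 1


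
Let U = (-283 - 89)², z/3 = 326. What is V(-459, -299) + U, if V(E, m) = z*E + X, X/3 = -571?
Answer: -312231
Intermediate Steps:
z = 978 (z = 3*326 = 978)
X = -1713 (X = 3*(-571) = -1713)
V(E, m) = -1713 + 978*E (V(E, m) = 978*E - 1713 = -1713 + 978*E)
U = 138384 (U = (-372)² = 138384)
V(-459, -299) + U = (-1713 + 978*(-459)) + 138384 = (-1713 - 448902) + 138384 = -450615 + 138384 = -312231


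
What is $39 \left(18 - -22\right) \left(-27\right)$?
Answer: $-42120$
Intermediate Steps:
$39 \left(18 - -22\right) \left(-27\right) = 39 \left(18 + 22\right) \left(-27\right) = 39 \cdot 40 \left(-27\right) = 1560 \left(-27\right) = -42120$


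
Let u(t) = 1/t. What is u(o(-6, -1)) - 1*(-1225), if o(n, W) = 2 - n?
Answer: 9801/8 ≈ 1225.1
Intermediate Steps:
u(o(-6, -1)) - 1*(-1225) = 1/(2 - 1*(-6)) - 1*(-1225) = 1/(2 + 6) + 1225 = 1/8 + 1225 = ⅛ + 1225 = 9801/8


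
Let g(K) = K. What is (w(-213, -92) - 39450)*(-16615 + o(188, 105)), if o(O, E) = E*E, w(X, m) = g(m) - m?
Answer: 220525500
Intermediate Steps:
w(X, m) = 0 (w(X, m) = m - m = 0)
o(O, E) = E²
(w(-213, -92) - 39450)*(-16615 + o(188, 105)) = (0 - 39450)*(-16615 + 105²) = -39450*(-16615 + 11025) = -39450*(-5590) = 220525500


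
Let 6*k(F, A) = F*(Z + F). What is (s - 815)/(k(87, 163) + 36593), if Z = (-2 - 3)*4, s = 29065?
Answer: 56500/75129 ≈ 0.75204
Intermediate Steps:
Z = -20 (Z = -5*4 = -20)
k(F, A) = F*(-20 + F)/6 (k(F, A) = (F*(-20 + F))/6 = F*(-20 + F)/6)
(s - 815)/(k(87, 163) + 36593) = (29065 - 815)/((⅙)*87*(-20 + 87) + 36593) = 28250/((⅙)*87*67 + 36593) = 28250/(1943/2 + 36593) = 28250/(75129/2) = 28250*(2/75129) = 56500/75129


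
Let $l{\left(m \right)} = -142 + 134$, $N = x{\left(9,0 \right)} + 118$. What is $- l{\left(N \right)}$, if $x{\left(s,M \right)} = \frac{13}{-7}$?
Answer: $8$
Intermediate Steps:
$x{\left(s,M \right)} = - \frac{13}{7}$ ($x{\left(s,M \right)} = 13 \left(- \frac{1}{7}\right) = - \frac{13}{7}$)
$N = \frac{813}{7}$ ($N = - \frac{13}{7} + 118 = \frac{813}{7} \approx 116.14$)
$l{\left(m \right)} = -8$
$- l{\left(N \right)} = \left(-1\right) \left(-8\right) = 8$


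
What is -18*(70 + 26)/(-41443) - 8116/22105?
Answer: -298153948/916097515 ≈ -0.32546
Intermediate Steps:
-18*(70 + 26)/(-41443) - 8116/22105 = -18*96*(-1/41443) - 8116*1/22105 = -1728*(-1/41443) - 8116/22105 = 1728/41443 - 8116/22105 = -298153948/916097515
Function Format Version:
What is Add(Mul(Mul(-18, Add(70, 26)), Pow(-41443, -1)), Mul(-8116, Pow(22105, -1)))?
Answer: Rational(-298153948, 916097515) ≈ -0.32546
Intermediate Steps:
Add(Mul(Mul(-18, Add(70, 26)), Pow(-41443, -1)), Mul(-8116, Pow(22105, -1))) = Add(Mul(Mul(-18, 96), Rational(-1, 41443)), Mul(-8116, Rational(1, 22105))) = Add(Mul(-1728, Rational(-1, 41443)), Rational(-8116, 22105)) = Add(Rational(1728, 41443), Rational(-8116, 22105)) = Rational(-298153948, 916097515)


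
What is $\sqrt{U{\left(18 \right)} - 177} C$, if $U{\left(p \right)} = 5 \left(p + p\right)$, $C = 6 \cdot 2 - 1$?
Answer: $11 \sqrt{3} \approx 19.053$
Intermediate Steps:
$C = 11$ ($C = 12 - 1 = 11$)
$U{\left(p \right)} = 10 p$ ($U{\left(p \right)} = 5 \cdot 2 p = 10 p$)
$\sqrt{U{\left(18 \right)} - 177} C = \sqrt{10 \cdot 18 - 177} \cdot 11 = \sqrt{180 - 177} \cdot 11 = \sqrt{3} \cdot 11 = 11 \sqrt{3}$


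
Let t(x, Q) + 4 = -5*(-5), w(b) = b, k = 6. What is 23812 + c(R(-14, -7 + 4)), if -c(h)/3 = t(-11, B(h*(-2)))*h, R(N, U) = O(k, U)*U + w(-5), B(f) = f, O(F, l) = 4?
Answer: 24883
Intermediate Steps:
t(x, Q) = 21 (t(x, Q) = -4 - 5*(-5) = -4 + 25 = 21)
R(N, U) = -5 + 4*U (R(N, U) = 4*U - 5 = -5 + 4*U)
c(h) = -63*h
23812 + c(R(-14, -7 + 4)) = 23812 - 63*(-5 + 4*(-7 + 4)) = 23812 - 63*(-5 + 4*(-3)) = 23812 - 63*(-5 - 12) = 23812 - 63*(-17) = 23812 + 1071 = 24883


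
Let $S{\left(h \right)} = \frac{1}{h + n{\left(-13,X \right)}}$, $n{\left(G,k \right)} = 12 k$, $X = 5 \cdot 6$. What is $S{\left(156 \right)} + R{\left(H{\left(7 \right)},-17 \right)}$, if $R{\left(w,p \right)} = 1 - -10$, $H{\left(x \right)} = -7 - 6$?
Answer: $\frac{5677}{516} \approx 11.002$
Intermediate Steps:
$X = 30$
$H{\left(x \right)} = -13$ ($H{\left(x \right)} = -7 - 6 = -13$)
$S{\left(h \right)} = \frac{1}{360 + h}$ ($S{\left(h \right)} = \frac{1}{h + 12 \cdot 30} = \frac{1}{h + 360} = \frac{1}{360 + h}$)
$R{\left(w,p \right)} = 11$ ($R{\left(w,p \right)} = 1 + 10 = 11$)
$S{\left(156 \right)} + R{\left(H{\left(7 \right)},-17 \right)} = \frac{1}{360 + 156} + 11 = \frac{1}{516} + 11 = \frac{5677}{516}$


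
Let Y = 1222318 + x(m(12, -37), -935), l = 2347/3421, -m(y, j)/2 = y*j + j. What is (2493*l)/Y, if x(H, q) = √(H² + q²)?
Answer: 7151869402578/5111177527109555 - 5851071*√1799669/5111177527109555 ≈ 0.0013977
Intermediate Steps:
m(y, j) = -2*j - 2*j*y (m(y, j) = -2*(y*j + j) = -2*(j*y + j) = -2*(j + j*y) = -2*j - 2*j*y)
l = 2347/3421 (l = 2347*(1/3421) = 2347/3421 ≈ 0.68606)
Y = 1222318 + √1799669 (Y = 1222318 + √((-2*(-37)*(1 + 12))² + (-935)²) = 1222318 + √((-2*(-37)*13)² + 874225) = 1222318 + √(962² + 874225) = 1222318 + √(925444 + 874225) = 1222318 + √1799669 ≈ 1.2237e+6)
(2493*l)/Y = (2493*(2347/3421))/(1222318 + √1799669) = 5851071/(3421*(1222318 + √1799669))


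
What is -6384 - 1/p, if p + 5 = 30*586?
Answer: -112198801/17575 ≈ -6384.0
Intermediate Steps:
p = 17575 (p = -5 + 30*586 = -5 + 17580 = 17575)
-6384 - 1/p = -6384 - 1/17575 = -112198801/17575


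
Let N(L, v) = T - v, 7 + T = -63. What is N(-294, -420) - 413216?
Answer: -412866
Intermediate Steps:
T = -70 (T = -7 - 63 = -70)
N(L, v) = -70 - v
N(-294, -420) - 413216 = (-70 - 1*(-420)) - 413216 = (-70 + 420) - 413216 = 350 - 413216 = -412866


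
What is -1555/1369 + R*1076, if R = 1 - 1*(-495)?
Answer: 730628269/1369 ≈ 5.3370e+5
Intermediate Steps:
R = 496 (R = 1 + 495 = 496)
-1555/1369 + R*1076 = -1555/1369 + 496*1076 = -1555*1/1369 + 533696 = -1555/1369 + 533696 = 730628269/1369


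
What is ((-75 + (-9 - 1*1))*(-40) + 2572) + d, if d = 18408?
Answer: 24380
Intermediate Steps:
((-75 + (-9 - 1*1))*(-40) + 2572) + d = ((-75 + (-9 - 1*1))*(-40) + 2572) + 18408 = ((-75 + (-9 - 1))*(-40) + 2572) + 18408 = ((-75 - 10)*(-40) + 2572) + 18408 = (-85*(-40) + 2572) + 18408 = (3400 + 2572) + 18408 = 5972 + 18408 = 24380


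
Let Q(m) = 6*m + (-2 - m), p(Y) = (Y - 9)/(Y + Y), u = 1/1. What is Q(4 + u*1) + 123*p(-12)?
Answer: 1045/8 ≈ 130.63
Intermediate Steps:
u = 1
p(Y) = (-9 + Y)/(2*Y) (p(Y) = (-9 + Y)/((2*Y)) = (-9 + Y)*(1/(2*Y)) = (-9 + Y)/(2*Y))
Q(m) = -2 + 5*m
Q(4 + u*1) + 123*p(-12) = (-2 + 5*(4 + 1*1)) + 123*((½)*(-9 - 12)/(-12)) = (-2 + 5*(4 + 1)) + 123*((½)*(-1/12)*(-21)) = (-2 + 5*5) + 123*(7/8) = (-2 + 25) + 861/8 = 23 + 861/8 = 1045/8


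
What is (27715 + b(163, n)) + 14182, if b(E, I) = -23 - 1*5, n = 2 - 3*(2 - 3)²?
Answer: 41869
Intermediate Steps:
n = -1 (n = 2 - 3*(-1)² = 2 - 3*1 = 2 - 3 = -1)
b(E, I) = -28 (b(E, I) = -23 - 5 = -28)
(27715 + b(163, n)) + 14182 = (27715 - 28) + 14182 = 27687 + 14182 = 41869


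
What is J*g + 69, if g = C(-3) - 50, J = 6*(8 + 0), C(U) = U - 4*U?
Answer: -1899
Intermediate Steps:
C(U) = -3*U
J = 48 (J = 6*8 = 48)
g = -41 (g = -3*(-3) - 50 = 9 - 50 = -41)
J*g + 69 = 48*(-41) + 69 = -1968 + 69 = -1899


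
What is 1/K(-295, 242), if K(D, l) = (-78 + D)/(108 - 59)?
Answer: -49/373 ≈ -0.13137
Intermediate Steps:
K(D, l) = -78/49 + D/49 (K(D, l) = (-78 + D)/49 = (-78 + D)*(1/49) = -78/49 + D/49)
1/K(-295, 242) = 1/(-78/49 + (1/49)*(-295)) = 1/(-78/49 - 295/49) = 1/(-373/49) = -49/373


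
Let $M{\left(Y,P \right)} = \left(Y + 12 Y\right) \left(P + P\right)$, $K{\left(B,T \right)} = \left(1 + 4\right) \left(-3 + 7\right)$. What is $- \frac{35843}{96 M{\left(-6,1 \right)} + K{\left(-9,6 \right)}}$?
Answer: $\frac{35843}{14956} \approx 2.3966$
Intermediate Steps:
$K{\left(B,T \right)} = 20$ ($K{\left(B,T \right)} = 5 \cdot 4 = 20$)
$M{\left(Y,P \right)} = 26 P Y$ ($M{\left(Y,P \right)} = 13 Y 2 P = 26 P Y$)
$- \frac{35843}{96 M{\left(-6,1 \right)} + K{\left(-9,6 \right)}} = - \frac{35843}{96 \cdot 26 \cdot 1 \left(-6\right) + 20} = - \frac{35843}{96 \left(-156\right) + 20} = - \frac{35843}{-14976 + 20} = - \frac{35843}{-14956} = \left(-35843\right) \left(- \frac{1}{14956}\right) = \frac{35843}{14956}$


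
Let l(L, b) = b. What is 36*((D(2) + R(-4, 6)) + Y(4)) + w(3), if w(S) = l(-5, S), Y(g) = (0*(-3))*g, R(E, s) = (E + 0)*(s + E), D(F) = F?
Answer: -213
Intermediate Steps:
R(E, s) = E*(E + s)
Y(g) = 0 (Y(g) = 0*g = 0)
w(S) = S
36*((D(2) + R(-4, 6)) + Y(4)) + w(3) = 36*((2 - 4*(-4 + 6)) + 0) + 3 = 36*((2 - 4*2) + 0) + 3 = 36*((2 - 8) + 0) + 3 = 36*(-6 + 0) + 3 = 36*(-6) + 3 = -216 + 3 = -213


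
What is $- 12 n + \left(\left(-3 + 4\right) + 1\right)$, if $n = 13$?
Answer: $-154$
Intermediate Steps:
$- 12 n + \left(\left(-3 + 4\right) + 1\right) = \left(-12\right) 13 + \left(\left(-3 + 4\right) + 1\right) = -156 + \left(1 + 1\right) = -156 + 2 = -154$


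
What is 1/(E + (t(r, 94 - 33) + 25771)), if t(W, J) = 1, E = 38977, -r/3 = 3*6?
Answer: 1/64749 ≈ 1.5444e-5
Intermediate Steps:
r = -54 (r = -9*6 = -3*18 = -54)
1/(E + (t(r, 94 - 33) + 25771)) = 1/(38977 + (1 + 25771)) = 1/(38977 + 25772) = 1/64749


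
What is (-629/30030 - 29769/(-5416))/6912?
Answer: 445278203/562092410880 ≈ 0.00079218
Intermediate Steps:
(-629/30030 - 29769/(-5416))/6912 = (-629*1/30030 - 29769*(-1/5416))*(1/6912) = (-629/30030 + 29769/5416)*(1/6912) = (445278203/81321240)*(1/6912) = 445278203/562092410880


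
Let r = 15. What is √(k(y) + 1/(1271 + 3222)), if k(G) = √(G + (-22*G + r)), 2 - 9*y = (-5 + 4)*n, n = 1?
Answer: √(4493 + 40374098*√2)/4493 ≈ 1.6819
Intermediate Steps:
y = ⅓ (y = 2/9 - (-5 + 4)/9 = 2/9 - (-1)/9 = 2/9 - ⅑*(-1) = 2/9 + ⅑ = ⅓ ≈ 0.33333)
k(G) = √(15 - 21*G) (k(G) = √(G + (-22*G + 15)) = √(G + (15 - 22*G)) = √(15 - 21*G))
√(k(y) + 1/(1271 + 3222)) = √(√(15 - 21*⅓) + 1/(1271 + 3222)) = √(√(15 - 7) + 1/4493) = √(√8 + 1/4493) = √(2*√2 + 1/4493) = √(1/4493 + 2*√2)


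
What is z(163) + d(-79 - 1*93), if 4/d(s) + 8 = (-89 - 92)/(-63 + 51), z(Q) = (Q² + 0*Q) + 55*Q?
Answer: 3020438/85 ≈ 35535.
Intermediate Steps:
z(Q) = Q² + 55*Q (z(Q) = (Q² + 0) + 55*Q = Q² + 55*Q)
d(s) = 48/85 (d(s) = 4/(-8 + (-89 - 92)/(-63 + 51)) = 4/(-8 - 181/(-12)) = 4/(-8 - 181*(-1/12)) = 4/(-8 + 181/12) = 4/(85/12) = 4*(12/85) = 48/85)
z(163) + d(-79 - 1*93) = 163*(55 + 163) + 48/85 = 163*218 + 48/85 = 35534 + 48/85 = 3020438/85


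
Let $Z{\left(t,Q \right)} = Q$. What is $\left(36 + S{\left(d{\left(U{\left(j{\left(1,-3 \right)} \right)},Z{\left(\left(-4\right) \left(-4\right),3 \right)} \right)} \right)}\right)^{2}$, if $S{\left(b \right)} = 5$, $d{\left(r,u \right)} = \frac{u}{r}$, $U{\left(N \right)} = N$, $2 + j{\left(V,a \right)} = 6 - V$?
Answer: $1681$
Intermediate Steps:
$j{\left(V,a \right)} = 4 - V$ ($j{\left(V,a \right)} = -2 - \left(-6 + V\right) = 4 - V$)
$\left(36 + S{\left(d{\left(U{\left(j{\left(1,-3 \right)} \right)},Z{\left(\left(-4\right) \left(-4\right),3 \right)} \right)} \right)}\right)^{2} = \left(36 + 5\right)^{2} = 41^{2} = 1681$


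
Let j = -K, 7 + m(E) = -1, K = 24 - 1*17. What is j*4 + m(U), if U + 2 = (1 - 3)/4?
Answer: -36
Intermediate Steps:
U = -5/2 (U = -2 + (1 - 3)/4 = -2 - 2*1/4 = -2 - 1/2 = -5/2 ≈ -2.5000)
K = 7 (K = 24 - 17 = 7)
m(E) = -8 (m(E) = -7 - 1 = -8)
j = -7 (j = -1*7 = -7)
j*4 + m(U) = -7*4 - 8 = -28 - 8 = -36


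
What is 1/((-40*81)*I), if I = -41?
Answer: 1/132840 ≈ 7.5279e-6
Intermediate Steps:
1/((-40*81)*I) = 1/(-40*81*(-41)) = 1/(-3240*(-41)) = 1/132840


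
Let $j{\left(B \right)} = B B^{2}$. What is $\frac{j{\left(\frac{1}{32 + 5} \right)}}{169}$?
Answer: $\frac{1}{8560357} \approx 1.1682 \cdot 10^{-7}$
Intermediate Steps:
$j{\left(B \right)} = B^{3}$
$\frac{j{\left(\frac{1}{32 + 5} \right)}}{169} = \frac{\left(\frac{1}{32 + 5}\right)^{3}}{169} = \left(\frac{1}{37}\right)^{3} \cdot \frac{1}{169} = \frac{1}{50653} \cdot \frac{1}{169} = \frac{1}{8560357}$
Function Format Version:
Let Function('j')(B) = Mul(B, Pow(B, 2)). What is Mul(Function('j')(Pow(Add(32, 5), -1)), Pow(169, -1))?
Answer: Rational(1, 8560357) ≈ 1.1682e-7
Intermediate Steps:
Function('j')(B) = Pow(B, 3)
Mul(Function('j')(Pow(Add(32, 5), -1)), Pow(169, -1)) = Mul(Pow(Pow(Add(32, 5), -1), 3), Pow(169, -1)) = Mul(Pow(Pow(37, -1), 3), Rational(1, 169)) = Mul(Pow(Rational(1, 37), 3), Rational(1, 169)) = Mul(Rational(1, 50653), Rational(1, 169)) = Rational(1, 8560357)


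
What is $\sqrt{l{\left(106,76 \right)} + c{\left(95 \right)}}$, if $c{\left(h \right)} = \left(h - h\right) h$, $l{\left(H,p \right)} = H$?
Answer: $\sqrt{106} \approx 10.296$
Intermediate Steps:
$c{\left(h \right)} = 0$ ($c{\left(h \right)} = 0 h = 0$)
$\sqrt{l{\left(106,76 \right)} + c{\left(95 \right)}} = \sqrt{106 + 0} = \sqrt{106}$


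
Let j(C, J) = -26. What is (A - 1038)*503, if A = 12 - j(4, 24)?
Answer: -503000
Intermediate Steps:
A = 38 (A = 12 - 1*(-26) = 12 + 26 = 38)
(A - 1038)*503 = (38 - 1038)*503 = -1000*503 = -503000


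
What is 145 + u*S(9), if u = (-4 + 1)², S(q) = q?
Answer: 226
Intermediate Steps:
u = 9 (u = (-3)² = 9)
145 + u*S(9) = 145 + 9*9 = 145 + 81 = 226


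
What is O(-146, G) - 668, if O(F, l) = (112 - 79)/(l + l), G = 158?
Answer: -211055/316 ≈ -667.90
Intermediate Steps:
O(F, l) = 33/(2*l) (O(F, l) = 33/((2*l)) = 33*(1/(2*l)) = 33/(2*l))
O(-146, G) - 668 = (33/2)/158 - 668 = (33/2)*(1/158) - 668 = 33/316 - 668 = -211055/316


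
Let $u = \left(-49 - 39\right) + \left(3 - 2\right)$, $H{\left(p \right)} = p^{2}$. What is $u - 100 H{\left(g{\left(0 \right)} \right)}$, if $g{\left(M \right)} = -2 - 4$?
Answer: $-3687$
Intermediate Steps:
$g{\left(M \right)} = -6$ ($g{\left(M \right)} = -2 - 4 = -6$)
$u = -87$ ($u = -88 + \left(3 - 2\right) = -88 + 1 = -87$)
$u - 100 H{\left(g{\left(0 \right)} \right)} = -87 - 100 \left(-6\right)^{2} = -87 - 3600 = -3687$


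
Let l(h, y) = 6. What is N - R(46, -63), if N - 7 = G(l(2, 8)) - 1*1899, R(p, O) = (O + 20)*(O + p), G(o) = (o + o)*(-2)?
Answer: -2647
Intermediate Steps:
G(o) = -4*o (G(o) = (2*o)*(-2) = -4*o)
R(p, O) = (20 + O)*(O + p)
N = -1916 (N = 7 + (-4*6 - 1*1899) = 7 + (-24 - 1899) = 7 - 1923 = -1916)
N - R(46, -63) = -1916 - ((-63)² + 20*(-63) + 20*46 - 63*46) = -1916 - (3969 - 1260 + 920 - 2898) = -1916 - 1*731 = -1916 - 731 = -2647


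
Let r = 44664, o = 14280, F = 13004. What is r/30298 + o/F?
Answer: 126683262/49249399 ≈ 2.5723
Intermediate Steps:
r/30298 + o/F = 44664/30298 + 14280/13004 = 44664*(1/30298) + 14280*(1/13004) = 22332/15149 + 3570/3251 = 126683262/49249399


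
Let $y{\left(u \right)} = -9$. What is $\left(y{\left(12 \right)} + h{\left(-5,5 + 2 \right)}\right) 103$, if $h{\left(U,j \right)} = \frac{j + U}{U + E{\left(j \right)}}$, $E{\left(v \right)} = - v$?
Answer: $- \frac{5665}{6} \approx -944.17$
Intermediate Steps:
$h{\left(U,j \right)} = \frac{U + j}{U - j}$ ($h{\left(U,j \right)} = \frac{j + U}{U - j} = \frac{U + j}{U - j}$)
$\left(y{\left(12 \right)} + h{\left(-5,5 + 2 \right)}\right) 103 = \left(-9 + \frac{-5 + \left(5 + 2\right)}{-5 - \left(5 + 2\right)}\right) 103 = \left(-9 + \frac{-5 + 7}{-5 - 7}\right) 103 = \left(-9 + \frac{1}{-5 - 7} \cdot 2\right) 103 = \left(-9 + \frac{1}{-12} \cdot 2\right) 103 = \left(-9 - \frac{1}{6}\right) 103 = \left(- \frac{55}{6}\right) 103 = - \frac{5665}{6}$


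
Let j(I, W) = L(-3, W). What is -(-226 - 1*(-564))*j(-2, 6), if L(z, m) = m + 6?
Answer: -4056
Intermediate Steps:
L(z, m) = 6 + m
j(I, W) = 6 + W
-(-226 - 1*(-564))*j(-2, 6) = -(-226 - 1*(-564))*(6 + 6) = -(-226 + 564)*12 = -338*12 = -1*4056 = -4056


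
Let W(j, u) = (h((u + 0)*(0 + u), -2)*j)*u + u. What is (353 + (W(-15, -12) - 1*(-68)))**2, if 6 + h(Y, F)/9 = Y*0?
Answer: 86694721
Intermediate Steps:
h(Y, F) = -54 (h(Y, F) = -54 + 9*(Y*0) = -54 + 9*0 = -54 + 0 = -54)
W(j, u) = u - 54*j*u (W(j, u) = (-54*j)*u + u = -54*j*u + u = u - 54*j*u)
(353 + (W(-15, -12) - 1*(-68)))**2 = (353 + (-12*(1 - 54*(-15)) - 1*(-68)))**2 = (353 + (-12*(1 + 810) + 68))**2 = (353 + (-12*811 + 68))**2 = (353 + (-9732 + 68))**2 = (353 - 9664)**2 = (-9311)**2 = 86694721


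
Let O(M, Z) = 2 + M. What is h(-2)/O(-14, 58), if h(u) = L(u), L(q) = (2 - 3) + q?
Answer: ¼ ≈ 0.25000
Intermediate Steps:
L(q) = -1 + q
h(u) = -1 + u
h(-2)/O(-14, 58) = (-1 - 2)/(2 - 14) = -3/(-12) = -3*(-1/12) = ¼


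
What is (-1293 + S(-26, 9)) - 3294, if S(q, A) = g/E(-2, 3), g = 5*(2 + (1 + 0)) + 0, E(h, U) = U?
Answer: -4582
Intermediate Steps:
g = 15 (g = 5*(2 + 1) + 0 = 5*3 + 0 = 15 + 0 = 15)
S(q, A) = 5 (S(q, A) = 15/3 = 15*(1/3) = 5)
(-1293 + S(-26, 9)) - 3294 = (-1293 + 5) - 3294 = -1288 - 3294 = -4582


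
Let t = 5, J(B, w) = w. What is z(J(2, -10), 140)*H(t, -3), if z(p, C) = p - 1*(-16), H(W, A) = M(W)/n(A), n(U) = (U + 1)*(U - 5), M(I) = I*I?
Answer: 75/8 ≈ 9.3750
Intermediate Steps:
M(I) = I**2
n(U) = (1 + U)*(-5 + U)
H(W, A) = W**2/(-5 + A**2 - 4*A)
z(p, C) = 16 + p (z(p, C) = p + 16 = 16 + p)
z(J(2, -10), 140)*H(t, -3) = (16 - 10)*(5**2/(-5 + (-3)**2 - 4*(-3))) = 6*(25/(-5 + 9 + 12)) = 6*(25/16) = 75/8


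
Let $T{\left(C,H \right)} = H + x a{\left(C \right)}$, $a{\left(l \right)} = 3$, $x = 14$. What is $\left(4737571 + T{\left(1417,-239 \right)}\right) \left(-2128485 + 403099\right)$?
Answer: $-8173798776364$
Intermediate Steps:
$T{\left(C,H \right)} = 42 + H$ ($T{\left(C,H \right)} = H + 14 \cdot 3 = H + 42 = 42 + H$)
$\left(4737571 + T{\left(1417,-239 \right)}\right) \left(-2128485 + 403099\right) = \left(4737571 + \left(42 - 239\right)\right) \left(-2128485 + 403099\right) = \left(4737571 - 197\right) \left(-1725386\right) = 4737374 \left(-1725386\right) = -8173798776364$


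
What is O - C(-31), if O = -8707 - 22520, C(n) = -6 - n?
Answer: -31252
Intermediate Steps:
O = -31227
O - C(-31) = -31227 - (-6 - 1*(-31)) = -31227 - (-6 + 31) = -31227 - 1*25 = -31227 - 25 = -31252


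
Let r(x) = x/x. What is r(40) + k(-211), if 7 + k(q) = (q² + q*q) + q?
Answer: 88825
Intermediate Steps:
r(x) = 1
k(q) = -7 + q + 2*q² (k(q) = -7 + ((q² + q*q) + q) = -7 + ((q² + q²) + q) = -7 + (2*q² + q) = -7 + (q + 2*q²) = -7 + q + 2*q²)
r(40) + k(-211) = 1 + (-7 - 211 + 2*(-211)²) = 1 + (-7 - 211 + 2*44521) = 1 + (-7 - 211 + 89042) = 1 + 88824 = 88825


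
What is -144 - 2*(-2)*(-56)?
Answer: -368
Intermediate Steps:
-144 - 2*(-2)*(-56) = -144 + 4*(-56) = -144 - 224 = -368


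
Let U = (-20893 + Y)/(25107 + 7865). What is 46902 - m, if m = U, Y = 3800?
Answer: 1546469837/32972 ≈ 46903.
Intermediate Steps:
U = -17093/32972 (U = (-20893 + 3800)/(25107 + 7865) = -17093/32972 ≈ -0.51841)
m = -17093/32972 ≈ -0.51841
46902 - m = 46902 - 1*(-17093/32972) = 46902 + 17093/32972 = 1546469837/32972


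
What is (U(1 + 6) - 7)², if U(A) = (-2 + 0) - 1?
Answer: 100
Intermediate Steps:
U(A) = -3 (U(A) = -2 - 1 = -3)
(U(1 + 6) - 7)² = (-3 - 7)² = (-10)² = 100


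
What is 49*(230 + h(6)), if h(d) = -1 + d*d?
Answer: 12985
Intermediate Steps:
h(d) = -1 + d**2
49*(230 + h(6)) = 49*(230 + (-1 + 6**2)) = 49*(230 + (-1 + 36)) = 49*(230 + 35) = 49*265 = 12985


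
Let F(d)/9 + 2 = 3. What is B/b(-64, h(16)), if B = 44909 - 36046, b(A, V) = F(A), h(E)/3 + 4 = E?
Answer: 8863/9 ≈ 984.78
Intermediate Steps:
F(d) = 9 (F(d) = -18 + 9*3 = -18 + 27 = 9)
h(E) = -12 + 3*E
b(A, V) = 9
B = 8863
B/b(-64, h(16)) = 8863/9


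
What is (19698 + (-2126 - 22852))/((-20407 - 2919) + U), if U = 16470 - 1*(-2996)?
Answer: 264/193 ≈ 1.3679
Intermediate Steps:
U = 19466 (U = 16470 + 2996 = 19466)
(19698 + (-2126 - 22852))/((-20407 - 2919) + U) = (19698 + (-2126 - 22852))/((-20407 - 2919) + 19466) = (19698 - 24978)/(-23326 + 19466) = -5280/(-3860) = -5280*(-1/3860) = 264/193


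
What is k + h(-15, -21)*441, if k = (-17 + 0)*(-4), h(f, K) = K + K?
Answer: -18454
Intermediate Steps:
h(f, K) = 2*K
k = 68 (k = -17*(-4) = 68)
k + h(-15, -21)*441 = 68 + (2*(-21))*441 = 68 - 42*441 = 68 - 18522 = -18454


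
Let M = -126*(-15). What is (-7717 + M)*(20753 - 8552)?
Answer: -71095227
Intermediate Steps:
M = 1890
(-7717 + M)*(20753 - 8552) = (-7717 + 1890)*(20753 - 8552) = -5827*12201 = -71095227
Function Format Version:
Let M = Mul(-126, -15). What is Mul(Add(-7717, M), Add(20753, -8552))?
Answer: -71095227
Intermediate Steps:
M = 1890
Mul(Add(-7717, M), Add(20753, -8552)) = Mul(Add(-7717, 1890), Add(20753, -8552)) = Mul(-5827, 12201) = -71095227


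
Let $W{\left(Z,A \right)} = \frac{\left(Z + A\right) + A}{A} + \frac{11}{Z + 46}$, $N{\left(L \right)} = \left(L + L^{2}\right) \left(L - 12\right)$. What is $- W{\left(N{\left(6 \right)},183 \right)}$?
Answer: $- \frac{7157}{12566} \approx -0.56955$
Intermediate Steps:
$N{\left(L \right)} = \left(-12 + L\right) \left(L + L^{2}\right)$ ($N{\left(L \right)} = \left(L + L^{2}\right) \left(-12 + L\right) = \left(-12 + L\right) \left(L + L^{2}\right)$)
$W{\left(Z,A \right)} = \frac{11}{46 + Z} + \frac{Z + 2 A}{A}$ ($W{\left(Z,A \right)} = \frac{\left(A + Z\right) + A}{A} + \frac{11}{46 + Z} = \frac{Z + 2 A}{A} + \frac{11}{46 + Z} = \frac{11}{46 + Z} + \frac{Z + 2 A}{A}$)
$- W{\left(N{\left(6 \right)},183 \right)} = - \frac{\left(6 \left(-12 + 6^{2} - 66\right)\right)^{2} + 46 \cdot 6 \left(-12 + 6^{2} - 66\right) + 103 \cdot 183 + 2 \cdot 183 \cdot 6 \left(-12 + 6^{2} - 66\right)}{183 \left(46 + 6 \left(-12 + 6^{2} - 66\right)\right)} = - \frac{\left(6 \left(-12 + 36 - 66\right)\right)^{2} + 46 \cdot 6 \left(-12 + 36 - 66\right) + 18849 + 2 \cdot 183 \cdot 6 \left(-12 + 36 - 66\right)}{183 \left(46 + 6 \left(-12 + 36 - 66\right)\right)} = - \frac{\left(6 \left(-42\right)\right)^{2} + 46 \cdot 6 \left(-42\right) + 18849 + 2 \cdot 183 \cdot 6 \left(-42\right)}{183 \left(46 + 6 \left(-42\right)\right)} = - \frac{\left(-252\right)^{2} + 46 \left(-252\right) + 18849 + 2 \cdot 183 \left(-252\right)}{183 \left(46 - 252\right)} = - \frac{63504 - 11592 + 18849 - 92232}{183 \left(-206\right)} = - \frac{\left(-1\right) \left(-21471\right)}{183 \cdot 206} = \left(-1\right) \frac{7157}{12566} = - \frac{7157}{12566}$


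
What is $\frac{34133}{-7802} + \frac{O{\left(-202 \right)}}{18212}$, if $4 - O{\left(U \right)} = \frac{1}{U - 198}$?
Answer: $- \frac{124319793699}{28418004800} \approx -4.3747$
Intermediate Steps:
$O{\left(U \right)} = 4 - \frac{1}{-198 + U}$ ($O{\left(U \right)} = 4 - \frac{1}{U - 198} = 4 - \frac{1}{-198 + U}$)
$\frac{34133}{-7802} + \frac{O{\left(-202 \right)}}{18212} = \frac{34133}{-7802} + \frac{\frac{1}{-198 - 202} \left(-793 + 4 \left(-202\right)\right)}{18212} = 34133 \left(- \frac{1}{7802}\right) + \frac{-793 - 808}{-400} \cdot \frac{1}{18212} = - \frac{34133}{7802} + \left(- \frac{1}{400}\right) \left(-1601\right) \frac{1}{18212} = - \frac{34133}{7802} + \frac{1601}{400} \cdot \frac{1}{18212} = - \frac{34133}{7802} + \frac{1601}{7284800} = - \frac{124319793699}{28418004800}$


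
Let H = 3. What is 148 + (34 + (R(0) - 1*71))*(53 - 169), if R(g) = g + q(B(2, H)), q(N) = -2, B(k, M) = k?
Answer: 4672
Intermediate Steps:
R(g) = -2 + g (R(g) = g - 2 = -2 + g)
148 + (34 + (R(0) - 1*71))*(53 - 169) = 148 + (34 + ((-2 + 0) - 1*71))*(53 - 169) = 148 + (34 + (-2 - 71))*(-116) = 148 + (34 - 73)*(-116) = 148 - 39*(-116) = 148 + 4524 = 4672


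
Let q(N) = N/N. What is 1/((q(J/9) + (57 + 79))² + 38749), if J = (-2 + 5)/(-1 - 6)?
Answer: 1/57518 ≈ 1.7386e-5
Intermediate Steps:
J = -3/7 (J = 3/(-7) = 3*(-⅐) = -3/7 ≈ -0.42857)
q(N) = 1
1/((q(J/9) + (57 + 79))² + 38749) = 1/((1 + (57 + 79))² + 38749) = 1/((1 + 136)² + 38749) = 1/(137² + 38749) = 1/(18769 + 38749) = 1/57518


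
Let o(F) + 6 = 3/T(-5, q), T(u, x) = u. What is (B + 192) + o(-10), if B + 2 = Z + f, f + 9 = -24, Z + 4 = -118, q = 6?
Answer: 142/5 ≈ 28.400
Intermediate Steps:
Z = -122 (Z = -4 - 118 = -122)
f = -33 (f = -9 - 24 = -33)
B = -157 (B = -2 + (-122 - 33) = -2 - 155 = -157)
o(F) = -33/5 (o(F) = -6 + 3/(-5) = -6 + 3*(-1/5) = -6 - 3/5 = -33/5)
(B + 192) + o(-10) = (-157 + 192) - 33/5 = 35 - 33/5 = 142/5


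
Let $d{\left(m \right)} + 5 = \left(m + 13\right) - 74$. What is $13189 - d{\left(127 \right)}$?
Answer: $13128$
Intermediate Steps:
$d{\left(m \right)} = -66 + m$ ($d{\left(m \right)} = -5 + \left(\left(m + 13\right) - 74\right) = -5 + \left(\left(13 + m\right) - 74\right) = -5 + \left(-61 + m\right) = -66 + m$)
$13189 - d{\left(127 \right)} = 13189 - \left(-66 + 127\right) = 13189 - 61 = 13128$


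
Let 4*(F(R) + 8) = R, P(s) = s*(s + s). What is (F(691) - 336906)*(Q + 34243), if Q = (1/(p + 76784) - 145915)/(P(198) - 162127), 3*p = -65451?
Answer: -212263972601159675995/18407129092 ≈ -1.1532e+10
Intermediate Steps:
p = -21817 (p = (⅓)*(-65451) = -21817)
P(s) = 2*s² (P(s) = s*(2*s) = 2*s²)
Q = 8020509804/4601782273 (Q = (1/(-21817 + 76784) - 145915)/(2*198² - 162127) = (1/54967 - 145915)/(2*39204 - 162127) = (1/54967 - 145915)/(78408 - 162127) = -8020509804/54967/(-83719) = -8020509804/54967*(-1/83719) = 8020509804/4601782273 ≈ 1.7429)
F(R) = -8 + R/4
(F(691) - 336906)*(Q + 34243) = ((-8 + (¼)*691) - 336906)*(8020509804/4601782273 + 34243) = ((-8 + 691/4) - 336906)*(157586850884143/4601782273) = (659/4 - 336906)*(157586850884143/4601782273) = -1346965/4*157586850884143/4601782273 = -212263972601159675995/18407129092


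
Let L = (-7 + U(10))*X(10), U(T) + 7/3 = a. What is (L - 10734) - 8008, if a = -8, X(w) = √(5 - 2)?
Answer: -18742 - 52*√3/3 ≈ -18772.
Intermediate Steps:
X(w) = √3
U(T) = -31/3 (U(T) = -7/3 - 8 = -31/3)
L = -52*√3/3 (L = (-7 - 31/3)*√3 = -52*√3/3 ≈ -30.022)
(L - 10734) - 8008 = (-52*√3/3 - 10734) - 8008 = (-10734 - 52*√3/3) - 8008 = -18742 - 52*√3/3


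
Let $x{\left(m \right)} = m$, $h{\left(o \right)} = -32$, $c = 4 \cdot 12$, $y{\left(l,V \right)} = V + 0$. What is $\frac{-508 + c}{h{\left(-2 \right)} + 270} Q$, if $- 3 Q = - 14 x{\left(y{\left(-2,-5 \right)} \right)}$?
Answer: $\frac{2300}{51} \approx 45.098$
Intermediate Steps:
$y{\left(l,V \right)} = V$
$c = 48$
$Q = - \frac{70}{3}$ ($Q = - \frac{\left(-14\right) \left(-5\right)}{3} = \left(- \frac{1}{3}\right) 70 = - \frac{70}{3} \approx -23.333$)
$\frac{-508 + c}{h{\left(-2 \right)} + 270} Q = \frac{-508 + 48}{-32 + 270} \left(- \frac{70}{3}\right) = - \frac{460}{238} \left(- \frac{70}{3}\right) = \left(-460\right) \frac{1}{238} \left(- \frac{70}{3}\right) = \left(- \frac{230}{119}\right) \left(- \frac{70}{3}\right) = \frac{2300}{51}$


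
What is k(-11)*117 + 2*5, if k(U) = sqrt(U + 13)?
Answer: 10 + 117*sqrt(2) ≈ 175.46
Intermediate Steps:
k(U) = sqrt(13 + U)
k(-11)*117 + 2*5 = sqrt(13 - 11)*117 + 2*5 = sqrt(2)*117 + 10 = 117*sqrt(2) + 10 = 10 + 117*sqrt(2)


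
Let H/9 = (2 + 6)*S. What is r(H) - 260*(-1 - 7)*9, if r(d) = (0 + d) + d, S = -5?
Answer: 18000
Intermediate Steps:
H = -360 (H = 9*((2 + 6)*(-5)) = 9*(8*(-5)) = 9*(-40) = -360)
r(d) = 2*d (r(d) = d + d = 2*d)
r(H) - 260*(-1 - 7)*9 = 2*(-360) - 260*(-1 - 7)*9 = -720 - (-2080)*9 = -720 - 260*(-72) = -720 + 18720 = 18000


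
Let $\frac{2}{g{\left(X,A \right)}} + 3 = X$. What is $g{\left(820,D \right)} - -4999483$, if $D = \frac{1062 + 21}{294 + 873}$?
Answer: $\frac{4084577613}{817} \approx 4.9995 \cdot 10^{6}$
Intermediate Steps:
$D = \frac{361}{389}$ ($D = \frac{1083}{1167} = 1083 \cdot \frac{1}{1167} = \frac{361}{389} \approx 0.92802$)
$g{\left(X,A \right)} = \frac{2}{-3 + X}$
$g{\left(820,D \right)} - -4999483 = \frac{2}{-3 + 820} - -4999483 = \frac{2}{817} + 4999483 = \frac{4084577613}{817}$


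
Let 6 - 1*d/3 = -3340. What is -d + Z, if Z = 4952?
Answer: -5086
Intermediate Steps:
d = 10038 (d = 18 - 3*(-3340) = 18 + 10020 = 10038)
-d + Z = -1*10038 + 4952 = -10038 + 4952 = -5086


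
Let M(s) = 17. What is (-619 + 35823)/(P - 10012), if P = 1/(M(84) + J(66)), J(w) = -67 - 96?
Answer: -5139784/1461753 ≈ -3.5162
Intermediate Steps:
J(w) = -163
P = -1/146 (P = 1/(17 - 163) = 1/(-146) = -1/146 ≈ -0.0068493)
(-619 + 35823)/(P - 10012) = (-619 + 35823)/(-1/146 - 10012) = 35204/(-1461753/146) = 35204*(-146/1461753) = -5139784/1461753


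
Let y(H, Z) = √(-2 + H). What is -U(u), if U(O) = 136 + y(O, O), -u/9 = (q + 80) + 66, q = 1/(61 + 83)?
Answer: -136 - I*√21057/4 ≈ -136.0 - 36.278*I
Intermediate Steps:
q = 1/144 ≈ 0.0069444
u = -21025/16 (u = -9*((1/144 + 80) + 66) = -9*(11521/144 + 66) = -9*21025/144 = -21025/16 ≈ -1314.1)
U(O) = 136 + √(-2 + O)
-U(u) = -(136 + √(-2 - 21025/16)) = -(136 + √(-21057/16)) = -(136 + I*√21057/4) = -136 - I*√21057/4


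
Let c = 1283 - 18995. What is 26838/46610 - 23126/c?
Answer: 388314379/206389080 ≈ 1.8815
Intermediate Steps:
c = -17712
26838/46610 - 23126/c = 26838/46610 - 23126/(-17712) = 26838*(1/46610) - 23126*(-1/17712) = 13419/23305 + 11563/8856 = 388314379/206389080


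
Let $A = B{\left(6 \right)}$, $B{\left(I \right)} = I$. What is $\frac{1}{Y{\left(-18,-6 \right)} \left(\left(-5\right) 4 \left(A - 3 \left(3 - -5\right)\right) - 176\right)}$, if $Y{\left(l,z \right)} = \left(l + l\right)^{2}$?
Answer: $\frac{1}{238464} \approx 4.1935 \cdot 10^{-6}$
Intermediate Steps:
$A = 6$
$Y{\left(l,z \right)} = 4 l^{2}$ ($Y{\left(l,z \right)} = \left(2 l\right)^{2} = 4 l^{2}$)
$\frac{1}{Y{\left(-18,-6 \right)} \left(\left(-5\right) 4 \left(A - 3 \left(3 - -5\right)\right) - 176\right)} = \frac{1}{4 \left(-18\right)^{2} \left(\left(-5\right) 4 \left(6 - 3 \left(3 - -5\right)\right) - 176\right)} = \frac{1}{4 \cdot 324 \left(- 20 \left(6 - 3 \left(3 + 5\right)\right) - 176\right)} = \frac{1}{1296 \left(- 20 \left(6 - 24\right) - 176\right)} = \frac{1}{1296 \left(\left(-20\right) \left(-18\right) - 176\right)} = \frac{1}{1296 \left(360 - 176\right)} = \frac{1}{1296 \cdot 184} = \frac{1}{238464}$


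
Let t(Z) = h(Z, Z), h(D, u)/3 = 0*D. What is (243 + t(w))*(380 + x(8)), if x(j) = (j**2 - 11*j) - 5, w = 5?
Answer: 85293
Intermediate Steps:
h(D, u) = 0 (h(D, u) = 3*(0*D) = 3*0 = 0)
x(j) = -5 + j**2 - 11*j
t(Z) = 0
(243 + t(w))*(380 + x(8)) = (243 + 0)*(380 + (-5 + 8**2 - 11*8)) = 243*(380 + (-5 + 64 - 88)) = 243*(380 - 29) = 243*351 = 85293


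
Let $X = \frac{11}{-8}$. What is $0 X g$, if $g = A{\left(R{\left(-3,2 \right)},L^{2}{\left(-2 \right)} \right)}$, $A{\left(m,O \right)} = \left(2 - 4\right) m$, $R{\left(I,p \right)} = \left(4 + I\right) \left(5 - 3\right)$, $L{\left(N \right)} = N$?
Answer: $0$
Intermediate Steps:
$X = - \frac{11}{8}$ ($X = 11 \left(- \frac{1}{8}\right) = - \frac{11}{8} \approx -1.375$)
$R{\left(I,p \right)} = 8 + 2 I$ ($R{\left(I,p \right)} = \left(4 + I\right) 2 = 8 + 2 I$)
$A{\left(m,O \right)} = - 2 m$
$g = -4$ ($g = - 2 \left(8 + 2 \left(-3\right)\right) = - 2 \left(8 - 6\right) = \left(-2\right) 2 = -4$)
$0 X g = 0 \left(- \frac{11}{8}\right) \left(-4\right) = 0 \left(-4\right) = 0$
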